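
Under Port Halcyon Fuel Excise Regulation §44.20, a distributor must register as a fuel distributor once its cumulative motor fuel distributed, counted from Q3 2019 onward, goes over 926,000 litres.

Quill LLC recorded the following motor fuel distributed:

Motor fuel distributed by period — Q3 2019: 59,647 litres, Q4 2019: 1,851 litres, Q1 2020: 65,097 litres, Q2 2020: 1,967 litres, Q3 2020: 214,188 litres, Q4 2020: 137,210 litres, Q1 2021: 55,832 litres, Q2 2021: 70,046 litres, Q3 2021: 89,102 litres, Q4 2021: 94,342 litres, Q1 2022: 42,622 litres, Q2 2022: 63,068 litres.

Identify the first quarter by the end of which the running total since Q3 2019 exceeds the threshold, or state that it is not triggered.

Not triggered

Through Q3 2019: 59,647 litres
Through Q4 2019: 61,498 litres
Through Q1 2020: 126,595 litres
Through Q2 2020: 128,562 litres
Through Q3 2020: 342,750 litres
Through Q4 2020: 479,960 litres
Through Q1 2021: 535,792 litres
Through Q2 2021: 605,838 litres
Through Q3 2021: 694,940 litres
Through Q4 2021: 789,282 litres
Through Q1 2022: 831,904 litres
Through Q2 2022: 894,972 litres
Final cumulative total 894,972 litres ≤ 926,000 litres; the threshold is never exceeded.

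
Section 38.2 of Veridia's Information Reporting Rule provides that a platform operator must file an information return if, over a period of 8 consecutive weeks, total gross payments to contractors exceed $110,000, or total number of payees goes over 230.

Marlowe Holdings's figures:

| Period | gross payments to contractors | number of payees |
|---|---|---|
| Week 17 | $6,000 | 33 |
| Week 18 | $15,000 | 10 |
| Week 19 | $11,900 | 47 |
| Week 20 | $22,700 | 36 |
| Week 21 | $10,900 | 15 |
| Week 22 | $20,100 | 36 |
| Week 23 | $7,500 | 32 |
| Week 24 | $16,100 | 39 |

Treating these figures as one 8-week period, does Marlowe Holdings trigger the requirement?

Yes

Total gross payments to contractors: $6,000 + $15,000 + $11,900 + $22,700 + $10,900 + $20,100 + $7,500 + $16,100 = $110,200 (> $110,000).
Total number of payees: 33 + 10 + 47 + 36 + 15 + 36 + 32 + 39 = 248 (> 230).
The test is 'or': at least one threshold is exceeded.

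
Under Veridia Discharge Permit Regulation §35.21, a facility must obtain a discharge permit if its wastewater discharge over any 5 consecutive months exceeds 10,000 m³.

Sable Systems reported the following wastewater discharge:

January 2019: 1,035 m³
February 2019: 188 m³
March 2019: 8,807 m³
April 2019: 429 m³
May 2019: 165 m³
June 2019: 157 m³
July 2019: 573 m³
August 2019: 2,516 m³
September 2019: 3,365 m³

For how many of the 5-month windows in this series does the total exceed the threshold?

2

January 2019–May 2019: 1,035 m³ + 188 m³ + 8,807 m³ + 429 m³ + 165 m³ = 10,624 m³ (over)
February 2019–June 2019: 188 m³ + 8,807 m³ + 429 m³ + 165 m³ + 157 m³ = 9,746 m³ (under)
March 2019–July 2019: 8,807 m³ + 429 m³ + 165 m³ + 157 m³ + 573 m³ = 10,131 m³ (over)
April 2019–August 2019: 429 m³ + 165 m³ + 157 m³ + 573 m³ + 2,516 m³ = 3,840 m³ (under)
May 2019–September 2019: 165 m³ + 157 m³ + 573 m³ + 2,516 m³ + 3,365 m³ = 6,776 m³ (under)
2 windows exceed the threshold.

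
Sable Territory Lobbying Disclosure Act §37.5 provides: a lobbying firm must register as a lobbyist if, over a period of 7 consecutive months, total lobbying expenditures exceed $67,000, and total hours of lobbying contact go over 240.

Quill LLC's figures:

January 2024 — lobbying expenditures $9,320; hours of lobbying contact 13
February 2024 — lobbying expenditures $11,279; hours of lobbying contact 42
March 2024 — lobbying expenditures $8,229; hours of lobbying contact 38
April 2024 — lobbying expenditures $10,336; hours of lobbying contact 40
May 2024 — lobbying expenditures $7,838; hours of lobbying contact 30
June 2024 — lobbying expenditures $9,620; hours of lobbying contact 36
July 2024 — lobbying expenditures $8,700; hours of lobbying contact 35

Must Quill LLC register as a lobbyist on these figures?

Total lobbying expenditures: $9,320 + $11,279 + $8,229 + $10,336 + $7,838 + $9,620 + $8,700 = $65,322 (≤ $67,000).
Total hours of lobbying contact: 13 + 42 + 38 + 40 + 30 + 36 + 35 = 234 (≤ 240).
The test is 'and': the rule requires both, and at least one is not exceeded.

No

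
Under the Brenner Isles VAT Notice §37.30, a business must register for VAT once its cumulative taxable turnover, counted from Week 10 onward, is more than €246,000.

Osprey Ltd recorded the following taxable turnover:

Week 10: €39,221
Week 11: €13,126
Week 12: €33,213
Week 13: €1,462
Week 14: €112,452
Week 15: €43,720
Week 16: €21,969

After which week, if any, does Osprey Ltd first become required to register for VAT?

Week 16

Through Week 10: €39,221
Through Week 11: €52,347
Through Week 12: €85,560
Through Week 13: €87,022
Through Week 14: €199,474
Through Week 15: €243,194
Through Week 16: €265,163 ← exceeds threshold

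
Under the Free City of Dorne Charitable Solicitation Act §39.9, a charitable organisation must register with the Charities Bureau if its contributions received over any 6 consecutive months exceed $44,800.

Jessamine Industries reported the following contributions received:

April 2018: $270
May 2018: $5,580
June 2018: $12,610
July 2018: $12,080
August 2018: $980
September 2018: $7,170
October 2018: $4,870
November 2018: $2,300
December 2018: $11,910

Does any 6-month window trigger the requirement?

No

April 2018–September 2018: $270 + $5,580 + $12,610 + $12,080 + $980 + $7,170 = $38,690 (under)
May 2018–October 2018: $5,580 + $12,610 + $12,080 + $980 + $7,170 + $4,870 = $43,290 (under)
June 2018–November 2018: $12,610 + $12,080 + $980 + $7,170 + $4,870 + $2,300 = $40,010 (under)
July 2018–December 2018: $12,080 + $980 + $7,170 + $4,870 + $2,300 + $11,910 = $39,310 (under)
No window exceeds $44,800.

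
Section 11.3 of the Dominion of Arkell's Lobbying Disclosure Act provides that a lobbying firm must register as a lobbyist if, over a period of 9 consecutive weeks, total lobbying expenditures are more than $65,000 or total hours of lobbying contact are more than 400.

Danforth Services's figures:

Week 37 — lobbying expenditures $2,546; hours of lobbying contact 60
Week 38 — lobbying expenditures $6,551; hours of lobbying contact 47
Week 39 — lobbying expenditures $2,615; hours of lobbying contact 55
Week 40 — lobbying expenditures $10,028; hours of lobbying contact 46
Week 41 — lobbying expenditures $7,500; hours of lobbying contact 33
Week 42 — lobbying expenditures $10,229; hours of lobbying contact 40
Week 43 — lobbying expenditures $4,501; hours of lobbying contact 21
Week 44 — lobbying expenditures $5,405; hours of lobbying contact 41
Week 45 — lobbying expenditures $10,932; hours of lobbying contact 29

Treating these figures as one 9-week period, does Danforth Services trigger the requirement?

Total lobbying expenditures: $2,546 + $6,551 + $2,615 + $10,028 + $7,500 + $10,229 + $4,501 + $5,405 + $10,932 = $60,307 (≤ $65,000).
Total hours of lobbying contact: 60 + 47 + 55 + 46 + 33 + 40 + 21 + 41 + 29 = 372 (≤ 400).
The test is 'or': neither threshold is exceeded.

No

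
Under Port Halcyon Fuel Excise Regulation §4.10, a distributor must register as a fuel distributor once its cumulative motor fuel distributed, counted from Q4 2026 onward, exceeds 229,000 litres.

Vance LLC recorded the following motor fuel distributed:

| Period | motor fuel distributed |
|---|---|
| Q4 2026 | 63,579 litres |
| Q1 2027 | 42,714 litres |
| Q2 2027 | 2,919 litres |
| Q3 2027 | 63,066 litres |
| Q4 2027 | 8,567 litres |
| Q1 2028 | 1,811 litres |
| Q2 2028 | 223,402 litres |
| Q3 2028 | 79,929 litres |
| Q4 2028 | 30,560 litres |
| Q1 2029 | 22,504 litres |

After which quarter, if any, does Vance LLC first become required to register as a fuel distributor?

Q2 2028

Through Q4 2026: 63,579 litres
Through Q1 2027: 106,293 litres
Through Q2 2027: 109,212 litres
Through Q3 2027: 172,278 litres
Through Q4 2027: 180,845 litres
Through Q1 2028: 182,656 litres
Through Q2 2028: 406,058 litres ← exceeds threshold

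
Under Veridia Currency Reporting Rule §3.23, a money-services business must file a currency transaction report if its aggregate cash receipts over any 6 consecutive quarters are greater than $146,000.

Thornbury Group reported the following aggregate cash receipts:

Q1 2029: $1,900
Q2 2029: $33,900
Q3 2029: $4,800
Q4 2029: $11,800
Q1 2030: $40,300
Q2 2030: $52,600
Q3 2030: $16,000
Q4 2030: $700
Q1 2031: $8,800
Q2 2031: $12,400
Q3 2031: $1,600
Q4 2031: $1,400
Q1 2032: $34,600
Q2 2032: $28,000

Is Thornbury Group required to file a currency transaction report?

Yes

Q1 2029–Q2 2030: $1,900 + $33,900 + $4,800 + $11,800 + $40,300 + $52,600 = $145,300 (under)
Q2 2029–Q3 2030: $33,900 + $4,800 + $11,800 + $40,300 + $52,600 + $16,000 = $159,400 (over)
Q3 2029–Q4 2030: $4,800 + $11,800 + $40,300 + $52,600 + $16,000 + $700 = $126,200 (under)
Q4 2029–Q1 2031: $11,800 + $40,300 + $52,600 + $16,000 + $700 + $8,800 = $130,200 (under)
Q1 2030–Q2 2031: $40,300 + $52,600 + $16,000 + $700 + $8,800 + $12,400 = $130,800 (under)
Q2 2030–Q3 2031: $52,600 + $16,000 + $700 + $8,800 + $12,400 + $1,600 = $92,100 (under)
Q3 2030–Q4 2031: $16,000 + $700 + $8,800 + $12,400 + $1,600 + $1,400 = $40,900 (under)
Q4 2030–Q1 2032: $700 + $8,800 + $12,400 + $1,600 + $1,400 + $34,600 = $59,500 (under)
Q1 2031–Q2 2032: $8,800 + $12,400 + $1,600 + $1,400 + $34,600 + $28,000 = $86,800 (under)
At least one window exceeds $146,000.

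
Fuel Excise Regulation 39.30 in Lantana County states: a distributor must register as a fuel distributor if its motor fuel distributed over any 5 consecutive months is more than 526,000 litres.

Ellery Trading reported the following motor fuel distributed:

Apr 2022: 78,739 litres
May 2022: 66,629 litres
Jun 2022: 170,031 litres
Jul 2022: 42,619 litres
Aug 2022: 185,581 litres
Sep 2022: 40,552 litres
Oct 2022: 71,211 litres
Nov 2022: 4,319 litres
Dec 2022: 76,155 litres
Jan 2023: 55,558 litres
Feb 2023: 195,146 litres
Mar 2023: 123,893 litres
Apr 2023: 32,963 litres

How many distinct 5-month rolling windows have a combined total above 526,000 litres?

1

Apr 2022–Aug 2022: 78,739 litres + 66,629 litres + 170,031 litres + 42,619 litres + 185,581 litres = 543,599 litres (over)
May 2022–Sep 2022: 66,629 litres + 170,031 litres + 42,619 litres + 185,581 litres + 40,552 litres = 505,412 litres (under)
Jun 2022–Oct 2022: 170,031 litres + 42,619 litres + 185,581 litres + 40,552 litres + 71,211 litres = 509,994 litres (under)
Jul 2022–Nov 2022: 42,619 litres + 185,581 litres + 40,552 litres + 71,211 litres + 4,319 litres = 344,282 litres (under)
Aug 2022–Dec 2022: 185,581 litres + 40,552 litres + 71,211 litres + 4,319 litres + 76,155 litres = 377,818 litres (under)
Sep 2022–Jan 2023: 40,552 litres + 71,211 litres + 4,319 litres + 76,155 litres + 55,558 litres = 247,795 litres (under)
Oct 2022–Feb 2023: 71,211 litres + 4,319 litres + 76,155 litres + 55,558 litres + 195,146 litres = 402,389 litres (under)
Nov 2022–Mar 2023: 4,319 litres + 76,155 litres + 55,558 litres + 195,146 litres + 123,893 litres = 455,071 litres (under)
Dec 2022–Apr 2023: 76,155 litres + 55,558 litres + 195,146 litres + 123,893 litres + 32,963 litres = 483,715 litres (under)
1 window exceeds the threshold.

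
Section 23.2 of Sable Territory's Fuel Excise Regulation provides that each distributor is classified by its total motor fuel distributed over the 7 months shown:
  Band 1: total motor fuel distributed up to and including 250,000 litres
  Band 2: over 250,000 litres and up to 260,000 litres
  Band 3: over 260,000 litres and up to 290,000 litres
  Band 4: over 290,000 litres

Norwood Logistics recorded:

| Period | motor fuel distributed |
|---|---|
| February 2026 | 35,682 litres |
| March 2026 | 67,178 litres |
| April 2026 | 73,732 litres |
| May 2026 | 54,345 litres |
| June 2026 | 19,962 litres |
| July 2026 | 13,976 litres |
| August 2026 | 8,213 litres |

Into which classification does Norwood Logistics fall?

Total motor fuel distributed: 35,682 litres + 67,178 litres + 73,732 litres + 54,345 litres + 19,962 litres + 13,976 litres + 8,213 litres = 273,088 litres.
260,000 litres < 273,088 litres ≤ 290,000 litres, so Band 3 applies.

Band 3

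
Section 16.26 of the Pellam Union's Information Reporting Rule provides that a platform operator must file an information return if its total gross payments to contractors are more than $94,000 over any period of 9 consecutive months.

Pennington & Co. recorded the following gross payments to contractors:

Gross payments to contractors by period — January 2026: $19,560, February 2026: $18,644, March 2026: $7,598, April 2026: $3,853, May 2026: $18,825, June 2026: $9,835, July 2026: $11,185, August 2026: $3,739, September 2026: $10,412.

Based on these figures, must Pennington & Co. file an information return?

Total gross payments to contractors: $19,560 + $18,644 + $7,598 + $3,853 + $18,825 + $9,835 + $11,185 + $3,739 + $10,412 = $103,651.
$103,651 > $94,000, so the threshold is exceeded.

Yes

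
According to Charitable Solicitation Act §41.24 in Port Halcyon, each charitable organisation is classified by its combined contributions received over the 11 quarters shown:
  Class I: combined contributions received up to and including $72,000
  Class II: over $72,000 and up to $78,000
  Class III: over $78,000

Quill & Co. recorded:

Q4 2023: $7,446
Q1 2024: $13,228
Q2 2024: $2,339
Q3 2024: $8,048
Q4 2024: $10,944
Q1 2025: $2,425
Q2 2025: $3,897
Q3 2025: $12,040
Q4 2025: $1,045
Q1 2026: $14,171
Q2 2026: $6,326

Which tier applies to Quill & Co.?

Class III

Combined contributions received: $7,446 + $13,228 + $2,339 + $8,048 + $10,944 + $2,425 + $3,897 + $12,040 + $1,045 + $14,171 + $6,326 = $81,909.
$81,909 > $78,000, so Class III applies.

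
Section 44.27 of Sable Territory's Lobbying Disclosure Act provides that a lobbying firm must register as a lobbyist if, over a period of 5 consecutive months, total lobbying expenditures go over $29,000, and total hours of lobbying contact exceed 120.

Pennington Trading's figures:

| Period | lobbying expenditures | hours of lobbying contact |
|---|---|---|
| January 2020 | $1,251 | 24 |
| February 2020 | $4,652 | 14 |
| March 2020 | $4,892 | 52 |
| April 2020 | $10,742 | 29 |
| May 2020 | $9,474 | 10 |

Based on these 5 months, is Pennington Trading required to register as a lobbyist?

Yes

Total lobbying expenditures: $1,251 + $4,652 + $4,892 + $10,742 + $9,474 = $31,011 (> $29,000).
Total hours of lobbying contact: 24 + 14 + 52 + 29 + 10 = 129 (> 120).
The test is 'and': both thresholds are exceeded.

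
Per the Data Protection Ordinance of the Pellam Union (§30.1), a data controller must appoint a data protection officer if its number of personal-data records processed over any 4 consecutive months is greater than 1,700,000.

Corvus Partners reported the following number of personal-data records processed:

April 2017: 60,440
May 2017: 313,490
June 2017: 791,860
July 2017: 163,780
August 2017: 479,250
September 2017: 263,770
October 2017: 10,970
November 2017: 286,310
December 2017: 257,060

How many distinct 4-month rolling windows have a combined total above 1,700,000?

1

April 2017–July 2017: 60,440 + 313,490 + 791,860 + 163,780 = 1,329,570 (under)
May 2017–August 2017: 313,490 + 791,860 + 163,780 + 479,250 = 1,748,380 (over)
June 2017–September 2017: 791,860 + 163,780 + 479,250 + 263,770 = 1,698,660 (under)
July 2017–October 2017: 163,780 + 479,250 + 263,770 + 10,970 = 917,770 (under)
August 2017–November 2017: 479,250 + 263,770 + 10,970 + 286,310 = 1,040,300 (under)
September 2017–December 2017: 263,770 + 10,970 + 286,310 + 257,060 = 818,110 (under)
1 window exceeds the threshold.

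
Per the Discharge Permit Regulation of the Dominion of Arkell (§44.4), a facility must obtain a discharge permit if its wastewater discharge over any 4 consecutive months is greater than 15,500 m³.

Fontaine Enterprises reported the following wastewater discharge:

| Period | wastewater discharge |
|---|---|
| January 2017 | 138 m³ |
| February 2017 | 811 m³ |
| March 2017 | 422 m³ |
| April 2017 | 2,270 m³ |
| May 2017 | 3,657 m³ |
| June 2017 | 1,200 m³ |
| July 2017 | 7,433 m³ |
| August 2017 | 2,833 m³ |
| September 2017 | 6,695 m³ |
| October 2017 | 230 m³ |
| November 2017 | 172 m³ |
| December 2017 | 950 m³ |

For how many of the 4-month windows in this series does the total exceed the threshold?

2

January 2017–April 2017: 138 m³ + 811 m³ + 422 m³ + 2,270 m³ = 3,641 m³ (under)
February 2017–May 2017: 811 m³ + 422 m³ + 2,270 m³ + 3,657 m³ = 7,160 m³ (under)
March 2017–June 2017: 422 m³ + 2,270 m³ + 3,657 m³ + 1,200 m³ = 7,549 m³ (under)
April 2017–July 2017: 2,270 m³ + 3,657 m³ + 1,200 m³ + 7,433 m³ = 14,560 m³ (under)
May 2017–August 2017: 3,657 m³ + 1,200 m³ + 7,433 m³ + 2,833 m³ = 15,123 m³ (under)
June 2017–September 2017: 1,200 m³ + 7,433 m³ + 2,833 m³ + 6,695 m³ = 18,161 m³ (over)
July 2017–October 2017: 7,433 m³ + 2,833 m³ + 6,695 m³ + 230 m³ = 17,191 m³ (over)
August 2017–November 2017: 2,833 m³ + 6,695 m³ + 230 m³ + 172 m³ = 9,930 m³ (under)
September 2017–December 2017: 6,695 m³ + 230 m³ + 172 m³ + 950 m³ = 8,047 m³ (under)
2 windows exceed the threshold.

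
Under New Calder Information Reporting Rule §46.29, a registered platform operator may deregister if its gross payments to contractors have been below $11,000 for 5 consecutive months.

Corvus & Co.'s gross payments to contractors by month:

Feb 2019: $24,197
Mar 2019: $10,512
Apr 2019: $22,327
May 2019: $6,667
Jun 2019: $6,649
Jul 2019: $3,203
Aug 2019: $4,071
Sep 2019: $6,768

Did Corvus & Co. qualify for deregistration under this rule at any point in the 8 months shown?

Yes

Months below $11,000: Mar 2019, May 2019, Jun 2019, Jul 2019, Aug 2019, Sep 2019.
Longest run of consecutive months below the threshold: 5.
5 ≥ 5, so Corvus & Co. became eligible.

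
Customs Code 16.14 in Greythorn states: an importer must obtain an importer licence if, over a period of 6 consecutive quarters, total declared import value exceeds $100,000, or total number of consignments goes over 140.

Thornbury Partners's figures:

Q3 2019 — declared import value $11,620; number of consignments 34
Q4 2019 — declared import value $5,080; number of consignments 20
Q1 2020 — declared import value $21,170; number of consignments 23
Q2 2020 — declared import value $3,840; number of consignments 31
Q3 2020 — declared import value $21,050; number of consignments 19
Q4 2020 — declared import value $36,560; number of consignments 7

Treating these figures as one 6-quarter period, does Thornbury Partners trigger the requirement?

No

Total declared import value: $11,620 + $5,080 + $21,170 + $3,840 + $21,050 + $36,560 = $99,320 (≤ $100,000).
Total number of consignments: 34 + 20 + 23 + 31 + 19 + 7 = 134 (≤ 140).
The test is 'or': neither threshold is exceeded.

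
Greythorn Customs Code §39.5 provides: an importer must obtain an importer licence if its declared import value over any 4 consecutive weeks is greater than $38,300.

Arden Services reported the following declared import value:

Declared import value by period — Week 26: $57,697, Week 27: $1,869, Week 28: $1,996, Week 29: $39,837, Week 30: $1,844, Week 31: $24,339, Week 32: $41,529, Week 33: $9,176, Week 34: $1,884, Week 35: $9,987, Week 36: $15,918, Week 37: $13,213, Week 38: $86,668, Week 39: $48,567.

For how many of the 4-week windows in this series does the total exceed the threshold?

10

Week 26–Week 29: $57,697 + $1,869 + $1,996 + $39,837 = $101,399 (over)
Week 27–Week 30: $1,869 + $1,996 + $39,837 + $1,844 = $45,546 (over)
Week 28–Week 31: $1,996 + $39,837 + $1,844 + $24,339 = $68,016 (over)
Week 29–Week 32: $39,837 + $1,844 + $24,339 + $41,529 = $107,549 (over)
Week 30–Week 33: $1,844 + $24,339 + $41,529 + $9,176 = $76,888 (over)
Week 31–Week 34: $24,339 + $41,529 + $9,176 + $1,884 = $76,928 (over)
Week 32–Week 35: $41,529 + $9,176 + $1,884 + $9,987 = $62,576 (over)
Week 33–Week 36: $9,176 + $1,884 + $9,987 + $15,918 = $36,965 (under)
Week 34–Week 37: $1,884 + $9,987 + $15,918 + $13,213 = $41,002 (over)
Week 35–Week 38: $9,987 + $15,918 + $13,213 + $86,668 = $125,786 (over)
Week 36–Week 39: $15,918 + $13,213 + $86,668 + $48,567 = $164,366 (over)
10 windows exceed the threshold.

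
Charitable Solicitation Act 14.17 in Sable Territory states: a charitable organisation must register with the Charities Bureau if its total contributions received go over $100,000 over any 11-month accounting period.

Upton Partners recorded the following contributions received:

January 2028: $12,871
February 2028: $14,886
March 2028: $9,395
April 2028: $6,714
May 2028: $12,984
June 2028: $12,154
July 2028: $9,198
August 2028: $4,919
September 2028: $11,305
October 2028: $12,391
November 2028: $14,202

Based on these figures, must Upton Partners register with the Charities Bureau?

Yes

Total contributions received: $12,871 + $14,886 + $9,395 + $6,714 + $12,984 + $12,154 + $9,198 + $4,919 + $11,305 + $12,391 + $14,202 = $121,019.
$121,019 > $100,000, so the threshold is exceeded.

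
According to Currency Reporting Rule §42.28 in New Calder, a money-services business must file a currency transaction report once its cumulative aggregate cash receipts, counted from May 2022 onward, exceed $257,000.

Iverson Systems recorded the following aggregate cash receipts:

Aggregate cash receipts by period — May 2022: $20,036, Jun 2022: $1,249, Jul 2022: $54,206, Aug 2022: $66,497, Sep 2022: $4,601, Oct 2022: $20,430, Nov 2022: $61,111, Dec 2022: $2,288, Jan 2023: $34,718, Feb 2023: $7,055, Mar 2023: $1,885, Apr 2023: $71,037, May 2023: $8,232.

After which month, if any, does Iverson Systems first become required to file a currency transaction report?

Jan 2023

Through May 2022: $20,036
Through Jun 2022: $21,285
Through Jul 2022: $75,491
Through Aug 2022: $141,988
Through Sep 2022: $146,589
Through Oct 2022: $167,019
Through Nov 2022: $228,130
Through Dec 2022: $230,418
Through Jan 2023: $265,136 ← exceeds threshold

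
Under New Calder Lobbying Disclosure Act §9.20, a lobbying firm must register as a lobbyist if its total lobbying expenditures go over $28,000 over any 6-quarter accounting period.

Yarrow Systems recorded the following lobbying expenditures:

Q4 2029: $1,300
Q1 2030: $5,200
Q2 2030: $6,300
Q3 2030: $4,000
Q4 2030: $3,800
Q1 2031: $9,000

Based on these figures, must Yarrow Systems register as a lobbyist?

Yes

Total lobbying expenditures: $1,300 + $5,200 + $6,300 + $4,000 + $3,800 + $9,000 = $29,600.
$29,600 > $28,000, so the threshold is exceeded.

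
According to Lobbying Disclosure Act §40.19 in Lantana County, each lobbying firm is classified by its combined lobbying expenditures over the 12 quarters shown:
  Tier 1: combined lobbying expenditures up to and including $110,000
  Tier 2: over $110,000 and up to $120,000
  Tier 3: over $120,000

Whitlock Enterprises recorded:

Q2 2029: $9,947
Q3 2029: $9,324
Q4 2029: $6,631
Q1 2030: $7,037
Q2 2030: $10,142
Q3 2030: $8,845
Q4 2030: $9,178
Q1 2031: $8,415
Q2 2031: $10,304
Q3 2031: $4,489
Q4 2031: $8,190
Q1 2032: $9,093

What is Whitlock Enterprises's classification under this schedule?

Tier 1

Combined lobbying expenditures: $9,947 + $9,324 + $6,631 + $7,037 + $10,142 + $8,845 + $9,178 + $8,415 + $10,304 + $4,489 + $8,190 + $9,093 = $101,595.
$101,595 ≤ $110,000, so Tier 1 applies.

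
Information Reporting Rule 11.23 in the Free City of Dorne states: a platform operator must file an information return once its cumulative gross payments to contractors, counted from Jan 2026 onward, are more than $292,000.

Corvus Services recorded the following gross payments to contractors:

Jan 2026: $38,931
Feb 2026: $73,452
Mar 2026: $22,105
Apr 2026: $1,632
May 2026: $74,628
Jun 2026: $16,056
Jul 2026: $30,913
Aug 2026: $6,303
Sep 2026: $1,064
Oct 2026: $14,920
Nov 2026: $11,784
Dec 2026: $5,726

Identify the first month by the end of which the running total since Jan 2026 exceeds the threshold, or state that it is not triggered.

Through Jan 2026: $38,931
Through Feb 2026: $112,383
Through Mar 2026: $134,488
Through Apr 2026: $136,120
Through May 2026: $210,748
Through Jun 2026: $226,804
Through Jul 2026: $257,717
Through Aug 2026: $264,020
Through Sep 2026: $265,084
Through Oct 2026: $280,004
Through Nov 2026: $291,788
Through Dec 2026: $297,514 ← exceeds threshold

Dec 2026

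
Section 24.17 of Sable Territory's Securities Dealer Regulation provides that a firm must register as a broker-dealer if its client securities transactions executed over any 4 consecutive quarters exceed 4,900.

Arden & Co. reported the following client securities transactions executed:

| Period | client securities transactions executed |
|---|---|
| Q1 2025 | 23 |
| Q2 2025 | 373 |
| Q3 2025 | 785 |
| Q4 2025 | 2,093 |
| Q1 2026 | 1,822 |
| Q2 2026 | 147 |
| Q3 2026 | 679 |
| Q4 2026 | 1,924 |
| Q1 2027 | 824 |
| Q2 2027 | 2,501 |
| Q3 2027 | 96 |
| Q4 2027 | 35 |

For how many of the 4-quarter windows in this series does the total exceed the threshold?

3

Q1 2025–Q4 2025: 23 + 373 + 785 + 2,093 = 3,274 (under)
Q2 2025–Q1 2026: 373 + 785 + 2,093 + 1,822 = 5,073 (over)
Q3 2025–Q2 2026: 785 + 2,093 + 1,822 + 147 = 4,847 (under)
Q4 2025–Q3 2026: 2,093 + 1,822 + 147 + 679 = 4,741 (under)
Q1 2026–Q4 2026: 1,822 + 147 + 679 + 1,924 = 4,572 (under)
Q2 2026–Q1 2027: 147 + 679 + 1,924 + 824 = 3,574 (under)
Q3 2026–Q2 2027: 679 + 1,924 + 824 + 2,501 = 5,928 (over)
Q4 2026–Q3 2027: 1,924 + 824 + 2,501 + 96 = 5,345 (over)
Q1 2027–Q4 2027: 824 + 2,501 + 96 + 35 = 3,456 (under)
3 windows exceed the threshold.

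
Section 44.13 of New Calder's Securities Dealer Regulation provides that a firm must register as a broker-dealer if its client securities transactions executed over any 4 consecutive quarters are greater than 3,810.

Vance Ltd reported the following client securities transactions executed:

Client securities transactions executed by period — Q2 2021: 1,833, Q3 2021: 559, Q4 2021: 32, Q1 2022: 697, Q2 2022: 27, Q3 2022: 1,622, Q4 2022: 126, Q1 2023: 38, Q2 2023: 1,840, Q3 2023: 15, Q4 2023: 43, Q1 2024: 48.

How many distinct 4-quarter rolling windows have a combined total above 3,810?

0

Q2 2021–Q1 2022: 1,833 + 559 + 32 + 697 = 3,121 (under)
Q3 2021–Q2 2022: 559 + 32 + 697 + 27 = 1,315 (under)
Q4 2021–Q3 2022: 32 + 697 + 27 + 1,622 = 2,378 (under)
Q1 2022–Q4 2022: 697 + 27 + 1,622 + 126 = 2,472 (under)
Q2 2022–Q1 2023: 27 + 1,622 + 126 + 38 = 1,813 (under)
Q3 2022–Q2 2023: 1,622 + 126 + 38 + 1,840 = 3,626 (under)
Q4 2022–Q3 2023: 126 + 38 + 1,840 + 15 = 2,019 (under)
Q1 2023–Q4 2023: 38 + 1,840 + 15 + 43 = 1,936 (under)
Q2 2023–Q1 2024: 1,840 + 15 + 43 + 48 = 1,946 (under)
0 windows exceed the threshold.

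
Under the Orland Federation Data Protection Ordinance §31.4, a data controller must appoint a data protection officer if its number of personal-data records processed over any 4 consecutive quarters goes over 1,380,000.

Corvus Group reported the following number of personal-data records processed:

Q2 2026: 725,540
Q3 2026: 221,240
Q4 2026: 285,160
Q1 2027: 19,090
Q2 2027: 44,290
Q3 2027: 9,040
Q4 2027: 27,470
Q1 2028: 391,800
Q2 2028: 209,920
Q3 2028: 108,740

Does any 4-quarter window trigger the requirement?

No

Q2 2026–Q1 2027: 725,540 + 221,240 + 285,160 + 19,090 = 1,251,030 (under)
Q3 2026–Q2 2027: 221,240 + 285,160 + 19,090 + 44,290 = 569,780 (under)
Q4 2026–Q3 2027: 285,160 + 19,090 + 44,290 + 9,040 = 357,580 (under)
Q1 2027–Q4 2027: 19,090 + 44,290 + 9,040 + 27,470 = 99,890 (under)
Q2 2027–Q1 2028: 44,290 + 9,040 + 27,470 + 391,800 = 472,600 (under)
Q3 2027–Q2 2028: 9,040 + 27,470 + 391,800 + 209,920 = 638,230 (under)
Q4 2027–Q3 2028: 27,470 + 391,800 + 209,920 + 108,740 = 737,930 (under)
No window exceeds 1,380,000.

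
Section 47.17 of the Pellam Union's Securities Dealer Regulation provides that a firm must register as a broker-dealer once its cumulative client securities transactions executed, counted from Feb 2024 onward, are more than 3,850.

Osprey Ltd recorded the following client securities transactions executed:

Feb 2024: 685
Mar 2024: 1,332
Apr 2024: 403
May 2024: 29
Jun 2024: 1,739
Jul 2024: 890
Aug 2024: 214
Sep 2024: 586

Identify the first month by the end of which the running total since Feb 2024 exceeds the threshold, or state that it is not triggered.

Through Feb 2024: 685
Through Mar 2024: 2,017
Through Apr 2024: 2,420
Through May 2024: 2,449
Through Jun 2024: 4,188 ← exceeds threshold

Jun 2024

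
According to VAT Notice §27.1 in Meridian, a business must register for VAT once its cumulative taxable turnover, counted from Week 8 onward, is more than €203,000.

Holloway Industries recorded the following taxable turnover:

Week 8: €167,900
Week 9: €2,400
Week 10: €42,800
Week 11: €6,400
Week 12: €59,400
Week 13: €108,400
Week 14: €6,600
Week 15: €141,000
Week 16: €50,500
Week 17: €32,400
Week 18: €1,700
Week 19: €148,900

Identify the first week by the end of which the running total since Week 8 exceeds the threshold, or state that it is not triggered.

Week 10

Through Week 8: €167,900
Through Week 9: €170,300
Through Week 10: €213,100 ← exceeds threshold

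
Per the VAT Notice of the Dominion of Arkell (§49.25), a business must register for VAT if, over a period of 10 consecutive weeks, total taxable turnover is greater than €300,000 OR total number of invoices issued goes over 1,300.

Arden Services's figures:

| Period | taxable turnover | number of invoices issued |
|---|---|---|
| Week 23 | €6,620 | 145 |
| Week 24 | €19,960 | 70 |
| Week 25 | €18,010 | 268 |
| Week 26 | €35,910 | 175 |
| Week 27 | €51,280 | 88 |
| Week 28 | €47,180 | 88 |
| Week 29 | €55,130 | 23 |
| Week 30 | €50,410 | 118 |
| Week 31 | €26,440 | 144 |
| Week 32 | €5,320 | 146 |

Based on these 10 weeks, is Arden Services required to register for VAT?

Total taxable turnover: €6,620 + €19,960 + €18,010 + €35,910 + €51,280 + €47,180 + €55,130 + €50,410 + €26,440 + €5,320 = €316,260 (> €300,000).
Total number of invoices issued: 145 + 70 + 268 + 175 + 88 + 88 + 23 + 118 + 144 + 146 = 1,265 (≤ 1,300).
The test is 'or': at least one threshold is exceeded.

Yes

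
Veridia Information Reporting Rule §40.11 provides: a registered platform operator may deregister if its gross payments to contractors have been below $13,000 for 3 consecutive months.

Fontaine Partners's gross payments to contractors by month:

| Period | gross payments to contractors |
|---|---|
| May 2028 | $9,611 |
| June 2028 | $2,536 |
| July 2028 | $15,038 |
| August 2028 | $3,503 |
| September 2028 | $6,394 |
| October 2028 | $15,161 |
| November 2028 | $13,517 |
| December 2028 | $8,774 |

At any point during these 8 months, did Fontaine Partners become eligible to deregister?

Months below $13,000: May 2028, June 2028, August 2028, September 2028, December 2028.
Longest run of consecutive months below the threshold: 2.
2 < 3, so Fontaine Partners never became eligible.

No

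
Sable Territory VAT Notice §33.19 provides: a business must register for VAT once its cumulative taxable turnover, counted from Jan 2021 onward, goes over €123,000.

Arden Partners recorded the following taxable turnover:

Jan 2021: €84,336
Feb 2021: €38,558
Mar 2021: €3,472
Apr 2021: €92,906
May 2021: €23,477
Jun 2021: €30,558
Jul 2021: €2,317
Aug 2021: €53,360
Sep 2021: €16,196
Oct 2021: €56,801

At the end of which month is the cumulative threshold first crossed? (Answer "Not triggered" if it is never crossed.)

Mar 2021

Through Jan 2021: €84,336
Through Feb 2021: €122,894
Through Mar 2021: €126,366 ← exceeds threshold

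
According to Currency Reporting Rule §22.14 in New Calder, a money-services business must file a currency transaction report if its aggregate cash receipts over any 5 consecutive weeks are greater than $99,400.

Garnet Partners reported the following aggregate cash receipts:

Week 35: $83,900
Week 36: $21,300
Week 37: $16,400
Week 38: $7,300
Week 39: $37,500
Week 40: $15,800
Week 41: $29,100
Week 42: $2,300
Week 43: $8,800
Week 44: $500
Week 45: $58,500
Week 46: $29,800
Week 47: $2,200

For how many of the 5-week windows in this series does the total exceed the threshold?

4

Week 35–Week 39: $83,900 + $21,300 + $16,400 + $7,300 + $37,500 = $166,400 (over)
Week 36–Week 40: $21,300 + $16,400 + $7,300 + $37,500 + $15,800 = $98,300 (under)
Week 37–Week 41: $16,400 + $7,300 + $37,500 + $15,800 + $29,100 = $106,100 (over)
Week 38–Week 42: $7,300 + $37,500 + $15,800 + $29,100 + $2,300 = $92,000 (under)
Week 39–Week 43: $37,500 + $15,800 + $29,100 + $2,300 + $8,800 = $93,500 (under)
Week 40–Week 44: $15,800 + $29,100 + $2,300 + $8,800 + $500 = $56,500 (under)
Week 41–Week 45: $29,100 + $2,300 + $8,800 + $500 + $58,500 = $99,200 (under)
Week 42–Week 46: $2,300 + $8,800 + $500 + $58,500 + $29,800 = $99,900 (over)
Week 43–Week 47: $8,800 + $500 + $58,500 + $29,800 + $2,200 = $99,800 (over)
4 windows exceed the threshold.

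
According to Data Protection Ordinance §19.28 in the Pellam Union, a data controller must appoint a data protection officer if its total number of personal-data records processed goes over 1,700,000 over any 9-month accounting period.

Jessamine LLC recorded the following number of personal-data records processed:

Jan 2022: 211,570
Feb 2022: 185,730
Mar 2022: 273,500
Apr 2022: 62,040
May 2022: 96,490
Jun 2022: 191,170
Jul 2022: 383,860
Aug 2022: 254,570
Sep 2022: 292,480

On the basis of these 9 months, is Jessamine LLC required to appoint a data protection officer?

Yes

Total number of personal-data records processed: 211,570 + 185,730 + 273,500 + 62,040 + 96,490 + 191,170 + 383,860 + 254,570 + 292,480 = 1,951,410.
1,951,410 > 1,700,000, so the threshold is exceeded.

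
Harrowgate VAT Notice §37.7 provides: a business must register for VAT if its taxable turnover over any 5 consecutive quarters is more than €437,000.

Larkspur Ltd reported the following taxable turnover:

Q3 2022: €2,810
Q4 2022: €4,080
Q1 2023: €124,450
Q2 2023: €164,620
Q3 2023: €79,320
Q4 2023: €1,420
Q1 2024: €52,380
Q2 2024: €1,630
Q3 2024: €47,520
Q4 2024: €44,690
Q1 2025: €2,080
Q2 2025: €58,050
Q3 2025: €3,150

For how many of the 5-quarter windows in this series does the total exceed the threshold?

Q3 2022–Q3 2023: €2,810 + €4,080 + €124,450 + €164,620 + €79,320 = €375,280 (under)
Q4 2022–Q4 2023: €4,080 + €124,450 + €164,620 + €79,320 + €1,420 = €373,890 (under)
Q1 2023–Q1 2024: €124,450 + €164,620 + €79,320 + €1,420 + €52,380 = €422,190 (under)
Q2 2023–Q2 2024: €164,620 + €79,320 + €1,420 + €52,380 + €1,630 = €299,370 (under)
Q3 2023–Q3 2024: €79,320 + €1,420 + €52,380 + €1,630 + €47,520 = €182,270 (under)
Q4 2023–Q4 2024: €1,420 + €52,380 + €1,630 + €47,520 + €44,690 = €147,640 (under)
Q1 2024–Q1 2025: €52,380 + €1,630 + €47,520 + €44,690 + €2,080 = €148,300 (under)
Q2 2024–Q2 2025: €1,630 + €47,520 + €44,690 + €2,080 + €58,050 = €153,970 (under)
Q3 2024–Q3 2025: €47,520 + €44,690 + €2,080 + €58,050 + €3,150 = €155,490 (under)
0 windows exceed the threshold.

0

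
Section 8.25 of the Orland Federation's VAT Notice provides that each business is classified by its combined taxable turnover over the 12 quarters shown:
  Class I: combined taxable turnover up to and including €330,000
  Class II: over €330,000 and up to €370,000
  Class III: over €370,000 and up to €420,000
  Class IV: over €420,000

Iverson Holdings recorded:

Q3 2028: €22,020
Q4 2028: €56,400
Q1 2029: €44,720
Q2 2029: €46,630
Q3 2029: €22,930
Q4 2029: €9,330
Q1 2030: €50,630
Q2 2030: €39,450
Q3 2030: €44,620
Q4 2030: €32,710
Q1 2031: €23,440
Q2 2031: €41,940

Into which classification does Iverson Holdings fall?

Combined taxable turnover: €22,020 + €56,400 + €44,720 + €46,630 + €22,930 + €9,330 + €50,630 + €39,450 + €44,620 + €32,710 + €23,440 + €41,940 = €434,820.
€434,820 > €420,000, so Class IV applies.

Class IV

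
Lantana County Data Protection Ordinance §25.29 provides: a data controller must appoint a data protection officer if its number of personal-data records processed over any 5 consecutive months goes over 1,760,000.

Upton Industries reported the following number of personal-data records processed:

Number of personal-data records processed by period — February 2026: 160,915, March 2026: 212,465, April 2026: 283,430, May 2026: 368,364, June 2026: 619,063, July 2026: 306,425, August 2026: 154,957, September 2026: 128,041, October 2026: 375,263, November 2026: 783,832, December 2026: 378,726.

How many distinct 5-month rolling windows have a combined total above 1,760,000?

2

February 2026–June 2026: 160,915 + 212,465 + 283,430 + 368,364 + 619,063 = 1,644,237 (under)
March 2026–July 2026: 212,465 + 283,430 + 368,364 + 619,063 + 306,425 = 1,789,747 (over)
April 2026–August 2026: 283,430 + 368,364 + 619,063 + 306,425 + 154,957 = 1,732,239 (under)
May 2026–September 2026: 368,364 + 619,063 + 306,425 + 154,957 + 128,041 = 1,576,850 (under)
June 2026–October 2026: 619,063 + 306,425 + 154,957 + 128,041 + 375,263 = 1,583,749 (under)
July 2026–November 2026: 306,425 + 154,957 + 128,041 + 375,263 + 783,832 = 1,748,518 (under)
August 2026–December 2026: 154,957 + 128,041 + 375,263 + 783,832 + 378,726 = 1,820,819 (over)
2 windows exceed the threshold.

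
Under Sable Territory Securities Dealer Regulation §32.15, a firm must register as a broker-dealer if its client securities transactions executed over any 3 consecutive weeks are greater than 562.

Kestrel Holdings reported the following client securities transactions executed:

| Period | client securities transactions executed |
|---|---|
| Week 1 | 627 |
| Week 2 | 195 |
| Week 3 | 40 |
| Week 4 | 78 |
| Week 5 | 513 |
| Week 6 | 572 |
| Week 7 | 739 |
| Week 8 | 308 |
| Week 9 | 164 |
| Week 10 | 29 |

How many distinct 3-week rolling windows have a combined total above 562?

6

Week 1–Week 3: 627 + 195 + 40 = 862 (over)
Week 2–Week 4: 195 + 40 + 78 = 313 (under)
Week 3–Week 5: 40 + 78 + 513 = 631 (over)
Week 4–Week 6: 78 + 513 + 572 = 1,163 (over)
Week 5–Week 7: 513 + 572 + 739 = 1,824 (over)
Week 6–Week 8: 572 + 739 + 308 = 1,619 (over)
Week 7–Week 9: 739 + 308 + 164 = 1,211 (over)
Week 8–Week 10: 308 + 164 + 29 = 501 (under)
6 windows exceed the threshold.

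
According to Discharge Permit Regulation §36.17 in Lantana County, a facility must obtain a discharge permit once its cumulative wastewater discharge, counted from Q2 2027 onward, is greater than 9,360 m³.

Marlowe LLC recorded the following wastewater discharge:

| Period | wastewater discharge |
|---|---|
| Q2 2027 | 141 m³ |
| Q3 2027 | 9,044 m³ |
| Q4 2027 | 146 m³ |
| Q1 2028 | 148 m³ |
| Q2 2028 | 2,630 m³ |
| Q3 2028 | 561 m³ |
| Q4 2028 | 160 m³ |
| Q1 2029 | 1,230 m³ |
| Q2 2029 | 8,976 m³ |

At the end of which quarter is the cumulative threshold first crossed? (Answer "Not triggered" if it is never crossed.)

Q1 2028

Through Q2 2027: 141 m³
Through Q3 2027: 9,185 m³
Through Q4 2027: 9,331 m³
Through Q1 2028: 9,479 m³ ← exceeds threshold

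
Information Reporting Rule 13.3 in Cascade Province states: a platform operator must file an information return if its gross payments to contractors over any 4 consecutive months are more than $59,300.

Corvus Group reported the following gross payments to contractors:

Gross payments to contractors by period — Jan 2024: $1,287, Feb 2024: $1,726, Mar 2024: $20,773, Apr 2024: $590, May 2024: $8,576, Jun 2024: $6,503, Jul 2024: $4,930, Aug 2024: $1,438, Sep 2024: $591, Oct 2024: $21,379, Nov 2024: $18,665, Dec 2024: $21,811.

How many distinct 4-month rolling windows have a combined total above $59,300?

1

Jan 2024–Apr 2024: $1,287 + $1,726 + $20,773 + $590 = $24,376 (under)
Feb 2024–May 2024: $1,726 + $20,773 + $590 + $8,576 = $31,665 (under)
Mar 2024–Jun 2024: $20,773 + $590 + $8,576 + $6,503 = $36,442 (under)
Apr 2024–Jul 2024: $590 + $8,576 + $6,503 + $4,930 = $20,599 (under)
May 2024–Aug 2024: $8,576 + $6,503 + $4,930 + $1,438 = $21,447 (under)
Jun 2024–Sep 2024: $6,503 + $4,930 + $1,438 + $591 = $13,462 (under)
Jul 2024–Oct 2024: $4,930 + $1,438 + $591 + $21,379 = $28,338 (under)
Aug 2024–Nov 2024: $1,438 + $591 + $21,379 + $18,665 = $42,073 (under)
Sep 2024–Dec 2024: $591 + $21,379 + $18,665 + $21,811 = $62,446 (over)
1 window exceeds the threshold.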